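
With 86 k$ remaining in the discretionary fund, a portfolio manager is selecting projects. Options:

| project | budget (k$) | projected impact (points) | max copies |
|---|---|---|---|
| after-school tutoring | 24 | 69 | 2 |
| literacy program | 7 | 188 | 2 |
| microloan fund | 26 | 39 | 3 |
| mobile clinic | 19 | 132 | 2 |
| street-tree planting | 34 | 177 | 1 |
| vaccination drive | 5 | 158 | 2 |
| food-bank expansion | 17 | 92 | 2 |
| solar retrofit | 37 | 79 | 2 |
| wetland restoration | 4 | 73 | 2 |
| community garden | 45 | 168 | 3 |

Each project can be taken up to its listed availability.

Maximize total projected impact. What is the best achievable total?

Greedy by ratio would take 2×literacy program + 2×mobile clinic + 2×vaccination drive + 2×wetland restoration: 70 k$ used, total 1102.
The 19 k$ tied up in mobile clinic is better spent on 2×food-bank expansion — total rises to 1154 (85 k$).

1154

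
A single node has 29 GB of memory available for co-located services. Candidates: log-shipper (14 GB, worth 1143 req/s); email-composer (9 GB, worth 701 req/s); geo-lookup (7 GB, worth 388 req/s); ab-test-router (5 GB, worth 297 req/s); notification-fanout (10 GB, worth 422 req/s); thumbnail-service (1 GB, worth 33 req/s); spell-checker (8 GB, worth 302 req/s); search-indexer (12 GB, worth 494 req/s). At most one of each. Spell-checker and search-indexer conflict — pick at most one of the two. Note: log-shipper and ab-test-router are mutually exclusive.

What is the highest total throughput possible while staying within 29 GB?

1877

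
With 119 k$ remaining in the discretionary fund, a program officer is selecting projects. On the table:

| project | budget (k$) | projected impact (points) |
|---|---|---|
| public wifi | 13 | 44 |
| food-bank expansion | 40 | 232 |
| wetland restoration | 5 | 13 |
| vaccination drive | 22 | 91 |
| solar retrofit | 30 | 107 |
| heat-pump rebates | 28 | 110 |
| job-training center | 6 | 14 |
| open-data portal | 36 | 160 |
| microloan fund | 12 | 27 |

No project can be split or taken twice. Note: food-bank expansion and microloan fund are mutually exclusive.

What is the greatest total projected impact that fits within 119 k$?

546

A density-first pass picks public wifi + food-bank expansion + wetland restoration + vaccination drive + open-data portal — 540 at 116 k$.
Replace wetland restoration and vaccination drive with heat-pump rebates: the trade gains 6 net, giving 546 at 117 k$.
An exhaustive check of the 512 subsets confirms 546.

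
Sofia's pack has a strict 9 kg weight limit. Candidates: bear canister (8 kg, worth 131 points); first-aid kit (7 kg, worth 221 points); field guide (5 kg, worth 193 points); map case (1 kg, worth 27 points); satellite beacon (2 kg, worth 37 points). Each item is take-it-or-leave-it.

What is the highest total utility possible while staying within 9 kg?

Ranking by ratio (utility/kg): field guide 38.60, first-aid kit 31.57, map case 27.00, satellite beacon 18.50.
The ratio heuristic lands on field guide + map case + satellite beacon (257) but leaves 1 kg idle.
Dropping field guide and map case frees 6 kg; slotting in first-aid kit (7 kg) lifts the total to 258 at 9 kg.

258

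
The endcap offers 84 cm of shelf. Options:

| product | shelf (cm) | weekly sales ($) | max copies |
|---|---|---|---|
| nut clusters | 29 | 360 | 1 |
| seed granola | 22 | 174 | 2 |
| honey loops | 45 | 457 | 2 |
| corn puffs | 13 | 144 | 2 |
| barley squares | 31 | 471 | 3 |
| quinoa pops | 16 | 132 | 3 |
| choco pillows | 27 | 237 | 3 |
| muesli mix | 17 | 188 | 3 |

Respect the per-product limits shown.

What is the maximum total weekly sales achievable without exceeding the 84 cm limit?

1130

By weekly sales per cm: barley squares 15.19, nut clusters 12.41, corn puffs 11.08, muesli mix 11.06 lead.
The ratio heuristic lands on corn puffs + 2×barley squares (1086) but leaves 9 cm idle.
The 13 cm tied up in corn puffs is better spent on muesli mix — total rises to 1130 (79 cm).
Every other selection either busts 84 cm or exceeds an availability limit or fails to beat 1130.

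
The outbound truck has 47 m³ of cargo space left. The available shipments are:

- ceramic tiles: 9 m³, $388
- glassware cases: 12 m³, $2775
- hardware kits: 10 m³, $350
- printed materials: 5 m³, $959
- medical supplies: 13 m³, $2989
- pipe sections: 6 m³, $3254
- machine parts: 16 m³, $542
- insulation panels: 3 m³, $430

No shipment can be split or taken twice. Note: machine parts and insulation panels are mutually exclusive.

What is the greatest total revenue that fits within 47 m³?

10407

Glassware cases + printed materials + medical supplies + pipe sections + insulation panels uses 39 of the 47 m³ and totals 10407.
The closest alternative, ceramic tiles + glassware cases + printed materials + medical supplies + pipe sections, reaches only 10365.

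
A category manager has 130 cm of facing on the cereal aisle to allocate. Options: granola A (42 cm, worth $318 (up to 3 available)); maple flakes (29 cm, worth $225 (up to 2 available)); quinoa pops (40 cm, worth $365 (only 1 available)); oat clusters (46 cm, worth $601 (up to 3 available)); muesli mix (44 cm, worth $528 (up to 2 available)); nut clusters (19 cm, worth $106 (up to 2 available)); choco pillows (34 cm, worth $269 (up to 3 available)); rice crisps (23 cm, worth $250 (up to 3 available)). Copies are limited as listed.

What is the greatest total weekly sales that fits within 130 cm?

1494

Greedy by ratio would take 2×oat clusters + rice crisps: 115 cm used, total 1452.
Dropping oat clusters and rice crisps frees 69 cm; slotting in quinoa pops + muesli mix (84 cm) lifts the total to 1494 at 130 cm.
No other feasible combination exceeds 1494.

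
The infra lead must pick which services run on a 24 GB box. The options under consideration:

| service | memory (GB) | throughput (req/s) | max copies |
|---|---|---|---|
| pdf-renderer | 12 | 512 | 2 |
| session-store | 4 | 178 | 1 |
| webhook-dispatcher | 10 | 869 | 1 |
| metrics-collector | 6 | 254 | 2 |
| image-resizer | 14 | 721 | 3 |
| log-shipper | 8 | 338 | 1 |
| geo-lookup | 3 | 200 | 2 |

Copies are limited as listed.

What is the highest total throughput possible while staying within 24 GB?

1607

Filling by ratio: session-store + webhook-dispatcher + 2×geo-lookup for 1447, with 4 GB left unused.
Dropping session-store frees 4 GB; slotting in log-shipper (8 GB) lifts the total to 1607 at 24 GB.
Every other selection either busts 24 GB or exceeds an availability limit or fails to beat 1607.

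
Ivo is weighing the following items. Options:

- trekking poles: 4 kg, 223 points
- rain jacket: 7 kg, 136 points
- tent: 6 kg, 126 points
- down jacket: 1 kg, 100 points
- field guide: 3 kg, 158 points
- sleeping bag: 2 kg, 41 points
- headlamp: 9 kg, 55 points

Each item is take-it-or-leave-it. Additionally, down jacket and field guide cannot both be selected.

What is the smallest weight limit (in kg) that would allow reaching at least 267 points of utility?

Minimise kg subject to total utility ≥ 267.
trekking poles + down jacket: 323 utility at 5 kg.
No combination under 5 kg hits 267.

5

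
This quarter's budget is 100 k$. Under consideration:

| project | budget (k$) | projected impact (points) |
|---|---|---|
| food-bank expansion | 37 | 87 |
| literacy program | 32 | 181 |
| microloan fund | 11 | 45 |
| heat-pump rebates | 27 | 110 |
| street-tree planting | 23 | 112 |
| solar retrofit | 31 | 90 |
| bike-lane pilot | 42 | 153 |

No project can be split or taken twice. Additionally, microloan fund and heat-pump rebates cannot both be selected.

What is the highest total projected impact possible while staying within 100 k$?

446

Density check — literacy program 5.66, street-tree planting 4.87, microloan fund 4.09 are the best per k$.
Best packing: literacy program + street-tree planting + bike-lane pilot — 97 k$, 446 total.
Every other selection either busts 100 k$ or breaks a pairing rule or fails to beat 446.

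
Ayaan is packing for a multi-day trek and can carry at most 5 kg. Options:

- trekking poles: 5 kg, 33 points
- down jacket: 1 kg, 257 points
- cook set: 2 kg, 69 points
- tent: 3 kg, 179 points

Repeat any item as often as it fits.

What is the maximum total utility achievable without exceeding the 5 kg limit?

Best packing: 5×down jacket — 5 kg, 1285 total.

1285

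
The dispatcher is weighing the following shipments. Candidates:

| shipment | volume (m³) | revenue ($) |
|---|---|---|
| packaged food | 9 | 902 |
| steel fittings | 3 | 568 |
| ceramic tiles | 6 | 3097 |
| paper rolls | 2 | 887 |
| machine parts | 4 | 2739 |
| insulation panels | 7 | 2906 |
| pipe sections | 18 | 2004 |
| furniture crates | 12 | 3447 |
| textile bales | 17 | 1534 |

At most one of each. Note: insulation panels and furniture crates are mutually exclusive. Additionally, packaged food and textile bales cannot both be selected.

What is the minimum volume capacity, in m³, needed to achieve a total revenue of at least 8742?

17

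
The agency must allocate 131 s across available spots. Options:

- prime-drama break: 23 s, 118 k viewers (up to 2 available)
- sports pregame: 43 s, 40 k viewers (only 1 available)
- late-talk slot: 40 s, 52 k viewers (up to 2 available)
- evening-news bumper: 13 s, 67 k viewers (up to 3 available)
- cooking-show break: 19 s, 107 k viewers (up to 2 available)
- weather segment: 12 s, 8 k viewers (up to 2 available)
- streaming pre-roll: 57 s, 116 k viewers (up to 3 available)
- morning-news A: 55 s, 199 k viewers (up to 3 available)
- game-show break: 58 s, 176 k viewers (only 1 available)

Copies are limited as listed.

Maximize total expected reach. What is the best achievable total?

651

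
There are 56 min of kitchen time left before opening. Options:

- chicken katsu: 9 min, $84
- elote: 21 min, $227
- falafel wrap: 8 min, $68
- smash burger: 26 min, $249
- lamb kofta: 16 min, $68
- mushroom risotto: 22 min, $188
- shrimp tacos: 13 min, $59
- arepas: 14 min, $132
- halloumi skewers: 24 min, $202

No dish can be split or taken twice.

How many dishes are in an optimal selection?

Optimal total is 560.
chicken katsu + elote + smash burger hits 560 at 56 min.
Every optimal selection uses 3 dishes.

3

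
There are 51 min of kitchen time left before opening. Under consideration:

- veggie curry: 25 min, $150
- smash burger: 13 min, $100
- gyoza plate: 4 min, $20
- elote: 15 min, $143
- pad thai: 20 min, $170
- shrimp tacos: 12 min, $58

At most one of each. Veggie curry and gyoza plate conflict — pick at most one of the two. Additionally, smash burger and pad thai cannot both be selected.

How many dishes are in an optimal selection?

4

Optimal total is 391.
gyoza plate + elote + pad thai + shrimp tacos hits 391 at 51 min.
All optima have 4 dishes.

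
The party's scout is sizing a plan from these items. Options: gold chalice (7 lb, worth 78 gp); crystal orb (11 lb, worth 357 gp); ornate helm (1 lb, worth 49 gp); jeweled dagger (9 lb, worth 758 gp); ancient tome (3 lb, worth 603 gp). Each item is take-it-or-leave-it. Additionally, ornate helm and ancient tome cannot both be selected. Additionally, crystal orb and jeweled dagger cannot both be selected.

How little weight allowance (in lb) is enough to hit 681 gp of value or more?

9

Look for the lowest-weight combination reaching 681.
Taking jeweled dagger gives 758 (≥ 681) for 9 lb.
No combination under 9 lb hits 681.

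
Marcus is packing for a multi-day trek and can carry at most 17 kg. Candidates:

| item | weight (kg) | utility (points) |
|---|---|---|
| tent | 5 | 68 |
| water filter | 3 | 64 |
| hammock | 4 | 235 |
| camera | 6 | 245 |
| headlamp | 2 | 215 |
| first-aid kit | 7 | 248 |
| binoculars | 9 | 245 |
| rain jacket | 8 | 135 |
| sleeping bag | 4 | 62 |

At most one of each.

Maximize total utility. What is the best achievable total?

763

A density-first pass picks water filter + hammock + camera + headlamp — 759 at 15 kg.
Replace water filter with tent: the trade gains 4 net, giving 763 at 17 kg.
Next best is water filter + hammock + headlamp + first-aid kit at 762 (16 kg) — short by 1.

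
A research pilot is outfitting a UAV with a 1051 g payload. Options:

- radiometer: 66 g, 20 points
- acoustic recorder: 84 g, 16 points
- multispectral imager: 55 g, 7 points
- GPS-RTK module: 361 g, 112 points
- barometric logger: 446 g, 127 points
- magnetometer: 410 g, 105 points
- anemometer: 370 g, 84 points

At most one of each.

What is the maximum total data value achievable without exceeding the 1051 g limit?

282

By data value per g: GPS-RTK module 0.31, radiometer 0.30, barometric logger 0.28, magnetometer 0.26 lead.
Best packing: radiometer + acoustic recorder + multispectral imager + GPS-RTK module + barometric logger — 1012 g, 282 total.
Nothing else within 1051 g beats 282.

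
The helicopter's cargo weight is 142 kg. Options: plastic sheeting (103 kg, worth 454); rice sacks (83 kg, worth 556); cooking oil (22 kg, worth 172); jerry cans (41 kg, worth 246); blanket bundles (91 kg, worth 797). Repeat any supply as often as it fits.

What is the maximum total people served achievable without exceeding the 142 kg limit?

1141

Best packing: 2×cooking oil + blanket bundles — 135 kg, 1141 total.
The spare 7 kg is too small for any remaining supply, and no exchange beats 1141.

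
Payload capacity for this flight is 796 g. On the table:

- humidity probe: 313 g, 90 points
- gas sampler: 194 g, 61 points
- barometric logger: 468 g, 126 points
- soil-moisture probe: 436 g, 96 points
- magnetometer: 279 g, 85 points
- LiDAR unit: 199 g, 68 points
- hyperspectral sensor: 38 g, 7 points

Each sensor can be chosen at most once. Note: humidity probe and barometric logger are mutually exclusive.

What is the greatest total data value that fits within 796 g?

243

Ranking by ratio (data value/g): LiDAR unit 0.34, gas sampler 0.31, magnetometer 0.30.
The ratio heuristic lands on gas sampler + magnetometer + LiDAR unit + hyperspectral sensor (221) but leaves 86 g idle.
Replace gas sampler and hyperspectral sensor with humidity probe: the trade gains 22 net, giving 243 at 791 g.
No other feasible combination exceeds 243.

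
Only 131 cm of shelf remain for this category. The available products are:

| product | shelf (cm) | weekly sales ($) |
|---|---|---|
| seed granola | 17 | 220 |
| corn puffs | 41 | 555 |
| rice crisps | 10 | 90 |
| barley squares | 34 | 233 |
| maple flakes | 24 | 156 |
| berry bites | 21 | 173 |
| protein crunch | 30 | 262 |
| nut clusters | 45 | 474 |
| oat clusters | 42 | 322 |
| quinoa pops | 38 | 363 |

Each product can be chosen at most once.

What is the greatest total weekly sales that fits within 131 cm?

1422

A density-first pass picks seed granola + corn puffs + rice crisps + nut clusters — 1339 at 113 cm.
Dropping rice crisps frees 10 cm; slotting in berry bites (21 cm) lifts the total to 1422 at 124 cm.
Runner-up seed granola + corn puffs + maple flakes + nut clusters tops out at 1405.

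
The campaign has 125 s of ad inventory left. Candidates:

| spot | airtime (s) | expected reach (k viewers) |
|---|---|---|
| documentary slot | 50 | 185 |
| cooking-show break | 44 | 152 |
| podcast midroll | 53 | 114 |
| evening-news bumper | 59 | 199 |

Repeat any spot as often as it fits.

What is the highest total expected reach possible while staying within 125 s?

398

Density check — documentary slot 3.70, cooking-show break 3.45, evening-news bumper 3.37, podcast midroll 2.15 are the best per s.
A density-first pass picks 2×documentary slot — 370 at 100 s.
Replace 2×documentary slot with 2×evening-news bumper: the trade gains 28 net, giving 398 at 118 s.
Every other selection either busts 125 s or fails to beat 398.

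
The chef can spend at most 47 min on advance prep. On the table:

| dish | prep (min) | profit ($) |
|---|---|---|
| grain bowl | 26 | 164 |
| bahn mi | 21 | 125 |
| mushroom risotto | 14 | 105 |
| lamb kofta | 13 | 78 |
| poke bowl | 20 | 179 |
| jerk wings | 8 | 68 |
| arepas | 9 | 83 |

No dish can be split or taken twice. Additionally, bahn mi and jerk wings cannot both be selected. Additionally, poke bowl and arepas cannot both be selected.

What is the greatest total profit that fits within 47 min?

362

Density check — arepas 9.22, poke bowl 8.95, jerk wings 8.50, mushroom risotto 7.50 are the best per min.
Best packing: mushroom risotto + lamb kofta + poke bowl — 47 min, 362 total.
No other feasible combination exceeds 362.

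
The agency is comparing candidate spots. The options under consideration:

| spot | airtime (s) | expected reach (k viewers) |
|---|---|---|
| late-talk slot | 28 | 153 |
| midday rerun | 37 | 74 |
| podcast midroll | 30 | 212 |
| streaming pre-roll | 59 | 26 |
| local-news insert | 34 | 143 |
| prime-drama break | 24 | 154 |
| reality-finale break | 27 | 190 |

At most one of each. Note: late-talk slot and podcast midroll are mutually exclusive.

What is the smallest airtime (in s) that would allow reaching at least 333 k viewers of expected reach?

51

Look for the lowest-airtime combination reaching 333.
prime-drama break + reality-finale break: 344 expected reach at 51 s.
Below 51 s the best achievable stays under 333.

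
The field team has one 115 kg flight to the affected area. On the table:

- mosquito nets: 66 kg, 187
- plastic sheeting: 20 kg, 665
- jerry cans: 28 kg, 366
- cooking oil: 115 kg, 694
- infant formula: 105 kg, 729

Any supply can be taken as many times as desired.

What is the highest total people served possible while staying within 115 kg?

By people served per kg: plastic sheeting 33.25, jerry cans 13.07, infant formula 6.94, cooking oil 6.03 lead.
Best packing: 5×plastic sheeting — 100 kg, 3325 total.

3325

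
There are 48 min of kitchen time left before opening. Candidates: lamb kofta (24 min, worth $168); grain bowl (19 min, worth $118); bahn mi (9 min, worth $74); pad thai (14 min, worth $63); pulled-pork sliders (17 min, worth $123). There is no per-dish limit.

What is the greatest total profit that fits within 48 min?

370

5×bahn mi uses 45 of the 48 min and totals 370.
No other feasible combination exceeds 370.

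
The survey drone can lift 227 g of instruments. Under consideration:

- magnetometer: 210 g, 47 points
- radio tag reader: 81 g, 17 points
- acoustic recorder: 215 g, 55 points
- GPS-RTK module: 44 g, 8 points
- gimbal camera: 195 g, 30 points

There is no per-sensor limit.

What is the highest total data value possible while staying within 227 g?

Best packing: acoustic recorder — 215 g, 55 total.

55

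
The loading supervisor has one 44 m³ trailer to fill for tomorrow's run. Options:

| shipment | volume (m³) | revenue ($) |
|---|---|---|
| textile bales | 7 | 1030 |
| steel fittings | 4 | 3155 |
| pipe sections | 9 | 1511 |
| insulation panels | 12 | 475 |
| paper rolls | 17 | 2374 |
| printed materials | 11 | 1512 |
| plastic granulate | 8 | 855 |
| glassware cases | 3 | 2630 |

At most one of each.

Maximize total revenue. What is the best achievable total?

11182

Filling by ratio: textile bales + steel fittings + pipe sections + paper rolls + glassware cases for 10700, with 4 m³ left unused.
Dropping textile bales frees 7 m³; slotting in printed materials (11 m³) lifts the total to 11182 at 44 m³.
Next best is textile bales + steel fittings + paper rolls + printed materials + glassware cases at 10701 (42 m³) — short by 481.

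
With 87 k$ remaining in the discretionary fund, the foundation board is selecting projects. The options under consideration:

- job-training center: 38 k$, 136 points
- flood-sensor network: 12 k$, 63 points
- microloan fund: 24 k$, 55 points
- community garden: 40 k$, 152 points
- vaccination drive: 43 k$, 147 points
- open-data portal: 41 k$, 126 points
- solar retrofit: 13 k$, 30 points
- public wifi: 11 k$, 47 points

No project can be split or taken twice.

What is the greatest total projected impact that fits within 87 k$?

317

The ratio heuristic lands on flood-sensor network + community garden + solar retrofit + public wifi (292) but leaves 11 k$ idle.
Dropping solar retrofit frees 13 k$; slotting in microloan fund (24 k$) lifts the total to 317 at 87 k$.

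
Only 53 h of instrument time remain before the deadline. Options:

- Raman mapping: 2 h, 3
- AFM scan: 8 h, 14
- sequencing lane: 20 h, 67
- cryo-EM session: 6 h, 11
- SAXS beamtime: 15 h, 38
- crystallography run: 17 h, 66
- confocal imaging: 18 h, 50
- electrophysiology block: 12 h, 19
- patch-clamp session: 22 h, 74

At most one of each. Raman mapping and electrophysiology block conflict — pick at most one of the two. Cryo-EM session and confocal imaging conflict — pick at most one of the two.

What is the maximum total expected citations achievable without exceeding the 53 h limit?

Greedy by ratio would take AFM scan + cryo-EM session + crystallography run + patch-clamp session: 53 h used, total 165.
But sequencing lane + SAXS beamtime + crystallography run fits in 52 h and reaches 171.
Runner-up AFM scan + cryo-EM session + crystallography run + patch-clamp session tops out at 165.

171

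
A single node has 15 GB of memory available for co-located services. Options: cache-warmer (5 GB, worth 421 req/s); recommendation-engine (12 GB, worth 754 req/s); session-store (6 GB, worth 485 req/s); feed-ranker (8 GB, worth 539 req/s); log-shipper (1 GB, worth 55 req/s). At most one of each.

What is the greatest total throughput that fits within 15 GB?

Ranking by ratio (throughput/GB): cache-warmer 84.20, session-store 80.83, feed-ranker 67.38, recommendation-engine 62.83.
Taking the top-ratio services first gives cache-warmer + session-store + log-shipper for 961 (12 GB).
Replace cache-warmer with feed-ranker: the trade gains 118 net, giving 1079 at 15 GB.

1079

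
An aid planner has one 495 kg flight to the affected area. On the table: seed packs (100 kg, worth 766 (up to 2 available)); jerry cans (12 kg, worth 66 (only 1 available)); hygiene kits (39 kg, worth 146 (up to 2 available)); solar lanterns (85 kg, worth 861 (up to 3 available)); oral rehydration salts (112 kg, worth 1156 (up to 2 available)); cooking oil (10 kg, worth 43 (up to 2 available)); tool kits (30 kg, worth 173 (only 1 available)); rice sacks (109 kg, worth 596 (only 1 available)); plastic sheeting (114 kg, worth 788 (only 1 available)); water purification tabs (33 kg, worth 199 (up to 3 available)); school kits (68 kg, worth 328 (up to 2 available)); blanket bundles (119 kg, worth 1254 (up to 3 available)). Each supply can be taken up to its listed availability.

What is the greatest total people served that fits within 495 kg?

5091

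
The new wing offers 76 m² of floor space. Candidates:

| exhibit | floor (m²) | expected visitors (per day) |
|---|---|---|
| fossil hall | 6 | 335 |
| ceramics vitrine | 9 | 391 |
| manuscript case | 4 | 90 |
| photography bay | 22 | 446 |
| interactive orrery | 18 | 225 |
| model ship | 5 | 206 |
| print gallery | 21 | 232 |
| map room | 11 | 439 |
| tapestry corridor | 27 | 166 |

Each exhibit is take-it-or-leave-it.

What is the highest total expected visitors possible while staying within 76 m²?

2132

Ranking by ratio (expected visitors/m²): fossil hall 55.83, ceramics vitrine 43.44, model ship 41.20, map room 39.91.
Taking fossil hall + ceramics vitrine + manuscript case + photography bay + interactive orrery + model ship + map room: 75 m² used, 2132 in expected visitors.
The closest alternative, fossil hall + ceramics vitrine + photography bay + model ship + print gallery + map room, reaches only 2049.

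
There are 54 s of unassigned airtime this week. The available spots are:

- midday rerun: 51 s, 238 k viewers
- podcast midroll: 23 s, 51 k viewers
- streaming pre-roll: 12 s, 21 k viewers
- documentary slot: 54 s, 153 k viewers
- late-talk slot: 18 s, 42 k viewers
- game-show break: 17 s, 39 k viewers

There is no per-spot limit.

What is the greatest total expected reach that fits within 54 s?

238

By expected reach per s: midday rerun 4.67, documentary slot 2.83, late-talk slot 2.33, game-show break 2.29 lead.
Taking midday rerun: 51 s used, 238 in expected reach.
Nothing else within 54 s beats 238.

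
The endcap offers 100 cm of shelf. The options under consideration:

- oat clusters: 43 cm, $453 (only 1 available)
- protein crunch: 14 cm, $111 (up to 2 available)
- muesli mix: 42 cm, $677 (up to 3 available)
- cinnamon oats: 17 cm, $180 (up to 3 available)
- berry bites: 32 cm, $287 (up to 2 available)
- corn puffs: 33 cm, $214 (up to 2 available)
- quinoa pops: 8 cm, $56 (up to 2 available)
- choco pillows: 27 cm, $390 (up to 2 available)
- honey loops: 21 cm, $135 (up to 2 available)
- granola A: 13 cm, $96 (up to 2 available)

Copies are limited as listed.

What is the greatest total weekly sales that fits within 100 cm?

Ranking by ratio (weekly sales/cm): muesli mix 16.12, choco pillows 14.44, cinnamon oats 10.59, oat clusters 10.53.
The ratio heuristic lands on protein crunch + 2×muesli mix (1465) but leaves 2 cm idle.
Replace protein crunch with 2×quinoa pops: the trade gains 1 net, giving 1466 at 100 cm.

1466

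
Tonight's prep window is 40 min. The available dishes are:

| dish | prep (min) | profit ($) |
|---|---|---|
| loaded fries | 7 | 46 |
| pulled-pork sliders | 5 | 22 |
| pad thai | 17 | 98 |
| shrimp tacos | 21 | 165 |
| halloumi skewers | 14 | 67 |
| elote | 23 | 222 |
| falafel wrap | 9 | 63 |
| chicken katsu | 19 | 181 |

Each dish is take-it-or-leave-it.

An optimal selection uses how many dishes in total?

2

Optimal total is 346.
For example shrimp tacos + chicken katsu achieves it, using 40 min.
All optima have 2 dishes.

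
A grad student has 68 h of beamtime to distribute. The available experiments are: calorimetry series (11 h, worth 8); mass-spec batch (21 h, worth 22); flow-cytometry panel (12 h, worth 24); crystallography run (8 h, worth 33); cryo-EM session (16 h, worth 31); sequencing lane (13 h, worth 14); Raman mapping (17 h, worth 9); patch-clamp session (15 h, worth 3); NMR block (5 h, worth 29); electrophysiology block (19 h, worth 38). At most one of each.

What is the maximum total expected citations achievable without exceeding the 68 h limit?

155

Ranking by ratio (expected citations/h): NMR block 5.80, crystallography run 4.12, flow-cytometry panel 2.00.
The ratio ordering already packs tightly: flow-cytometry panel + crystallography run + cryo-EM session + NMR block + electrophysiology block, 60 h, 155.
The closest alternative, mass-spec batch + flow-cytometry panel + crystallography run + NMR block + electrophysiology block, reaches only 146.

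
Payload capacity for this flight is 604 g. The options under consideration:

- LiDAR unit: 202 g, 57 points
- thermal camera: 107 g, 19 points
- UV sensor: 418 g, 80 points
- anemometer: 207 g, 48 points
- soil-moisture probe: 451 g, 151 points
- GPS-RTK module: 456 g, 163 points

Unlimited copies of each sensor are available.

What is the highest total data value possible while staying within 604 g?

Thermal camera + GPS-RTK module uses 563 of the 604 g and totals 182.
The spare 41 g is too small for any remaining sensor, and no exchange beats 182.

182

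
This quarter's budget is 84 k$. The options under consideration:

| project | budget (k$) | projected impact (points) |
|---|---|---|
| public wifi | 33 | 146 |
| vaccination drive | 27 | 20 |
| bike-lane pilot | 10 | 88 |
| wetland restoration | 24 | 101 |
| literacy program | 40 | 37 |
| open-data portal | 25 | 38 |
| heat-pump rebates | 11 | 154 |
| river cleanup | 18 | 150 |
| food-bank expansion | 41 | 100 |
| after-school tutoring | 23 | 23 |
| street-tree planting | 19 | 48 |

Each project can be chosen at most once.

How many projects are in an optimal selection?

5

Best achievable projected impact is 541.
One optimal bundle: bike-lane pilot + wetland restoration + heat-pump rebates + river cleanup + street-tree planting (82 k$).
Any selection reaching 541 contains exactly 5 projects.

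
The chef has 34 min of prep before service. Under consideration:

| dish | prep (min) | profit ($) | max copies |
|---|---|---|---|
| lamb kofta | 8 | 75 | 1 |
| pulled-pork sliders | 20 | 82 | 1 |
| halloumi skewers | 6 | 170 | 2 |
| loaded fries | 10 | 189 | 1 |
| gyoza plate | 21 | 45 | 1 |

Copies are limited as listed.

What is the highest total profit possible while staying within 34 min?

604

Density check — halloumi skewers 28.33, loaded fries 18.90, lamb kofta 9.38, pulled-pork sliders 4.10 are the best per min.
Taking lamb kofta + 2×halloumi skewers + loaded fries: 30 min used, 604 in profit.
Nothing else within 34 min beats 604.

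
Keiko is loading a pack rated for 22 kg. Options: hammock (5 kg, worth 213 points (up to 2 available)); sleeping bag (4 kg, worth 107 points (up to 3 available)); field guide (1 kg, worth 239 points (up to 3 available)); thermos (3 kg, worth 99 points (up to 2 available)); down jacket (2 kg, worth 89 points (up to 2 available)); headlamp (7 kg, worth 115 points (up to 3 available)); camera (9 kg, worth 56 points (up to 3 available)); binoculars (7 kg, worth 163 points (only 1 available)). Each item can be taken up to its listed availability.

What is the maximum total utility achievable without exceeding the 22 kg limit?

Taking the top-ratio items first gives 2×hammock + 3×field guide + thermos + 2×down jacket for 1420 (20 kg).
Dropping down jacket frees 2 kg; slotting in sleeping bag (4 kg) lifts the total to 1438 at 22 kg.

1438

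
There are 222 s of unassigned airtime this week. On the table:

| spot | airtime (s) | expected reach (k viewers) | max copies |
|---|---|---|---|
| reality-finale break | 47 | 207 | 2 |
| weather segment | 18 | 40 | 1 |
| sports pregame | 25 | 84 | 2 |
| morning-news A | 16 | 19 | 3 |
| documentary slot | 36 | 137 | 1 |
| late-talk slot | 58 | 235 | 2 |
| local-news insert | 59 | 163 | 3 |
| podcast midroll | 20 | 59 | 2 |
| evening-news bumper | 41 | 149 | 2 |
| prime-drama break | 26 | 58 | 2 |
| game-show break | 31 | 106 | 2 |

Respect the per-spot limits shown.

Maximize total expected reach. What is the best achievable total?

892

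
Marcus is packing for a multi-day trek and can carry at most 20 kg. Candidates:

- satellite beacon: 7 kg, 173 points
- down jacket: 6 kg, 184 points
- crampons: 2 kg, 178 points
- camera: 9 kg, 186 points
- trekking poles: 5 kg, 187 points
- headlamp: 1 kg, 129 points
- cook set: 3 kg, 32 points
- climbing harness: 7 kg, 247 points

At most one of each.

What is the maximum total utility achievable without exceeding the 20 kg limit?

Density check — headlamp 129.00, crampons 89.00, trekking poles 37.40 are the best per kg.
Taking the top-ratio items first gives crampons + trekking poles + headlamp + cook set + climbing harness for 773 (18 kg).
The 4 kg tied up in headlamp and cook set is better spent on down jacket — total rises to 796 (20 kg).
The closest alternative, crampons + trekking poles + headlamp + cook set + climbing harness, reaches only 773.

796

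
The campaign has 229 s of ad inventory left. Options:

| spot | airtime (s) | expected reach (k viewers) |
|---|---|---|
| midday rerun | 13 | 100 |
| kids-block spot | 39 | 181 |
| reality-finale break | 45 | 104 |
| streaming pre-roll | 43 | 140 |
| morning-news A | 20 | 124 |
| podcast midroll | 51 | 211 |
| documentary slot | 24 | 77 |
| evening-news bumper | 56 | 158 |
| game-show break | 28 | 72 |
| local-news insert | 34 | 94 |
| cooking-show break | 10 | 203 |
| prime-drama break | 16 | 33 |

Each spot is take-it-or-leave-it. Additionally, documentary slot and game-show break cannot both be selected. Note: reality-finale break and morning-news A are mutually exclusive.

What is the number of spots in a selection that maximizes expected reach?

The maximum expected reach within 229 s is 1087.
midday rerun + kids-block spot + morning-news A + podcast midroll + documentary slot + evening-news bumper + cooking-show break + prime-drama break hits 1087 at 229 s.
All optima have 8 spots.

8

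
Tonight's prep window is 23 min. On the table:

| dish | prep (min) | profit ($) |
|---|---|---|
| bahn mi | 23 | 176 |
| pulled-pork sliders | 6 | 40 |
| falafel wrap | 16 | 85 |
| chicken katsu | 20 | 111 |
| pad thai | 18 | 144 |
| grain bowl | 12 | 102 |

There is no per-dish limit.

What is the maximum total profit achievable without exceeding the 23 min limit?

176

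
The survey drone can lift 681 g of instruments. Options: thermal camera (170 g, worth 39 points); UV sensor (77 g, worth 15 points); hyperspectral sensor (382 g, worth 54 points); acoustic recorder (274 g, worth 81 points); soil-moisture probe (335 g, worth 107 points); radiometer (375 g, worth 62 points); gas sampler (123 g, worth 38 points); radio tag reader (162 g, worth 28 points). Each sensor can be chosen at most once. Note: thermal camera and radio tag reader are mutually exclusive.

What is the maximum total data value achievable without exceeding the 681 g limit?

188

Taking the top-ratio sensors first gives thermal camera + soil-moisture probe + gas sampler for 184 (628 g).
The 293 g tied up in thermal camera and gas sampler is better spent on acoustic recorder — total rises to 188 (609 g).
Nothing else feasible within 681 g beats 188.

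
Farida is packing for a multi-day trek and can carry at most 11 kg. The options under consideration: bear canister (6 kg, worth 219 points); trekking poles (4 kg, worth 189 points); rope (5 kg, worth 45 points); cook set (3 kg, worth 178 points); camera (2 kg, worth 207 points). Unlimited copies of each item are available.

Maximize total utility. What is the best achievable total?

1035

The ratio ordering already packs tightly: 5×camera, 10 kg, 1035.
The spare 1 kg is too small for any remaining item, and no exchange beats 1035.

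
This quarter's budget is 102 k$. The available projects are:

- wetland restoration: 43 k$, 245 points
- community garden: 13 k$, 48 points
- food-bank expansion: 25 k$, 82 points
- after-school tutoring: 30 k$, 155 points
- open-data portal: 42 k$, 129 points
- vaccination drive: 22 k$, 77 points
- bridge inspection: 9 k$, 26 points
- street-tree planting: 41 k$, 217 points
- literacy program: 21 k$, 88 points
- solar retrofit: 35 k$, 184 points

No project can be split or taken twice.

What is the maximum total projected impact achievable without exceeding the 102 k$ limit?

Greedy by ratio would take wetland restoration + community garden + street-tree planting: 97 k$ used, total 510.
The 54 k$ tied up in community garden and street-tree planting is better spent on literacy program + solar retrofit — total rises to 517 (99 k$).
The closest alternative, wetland restoration + community garden + street-tree planting, reaches only 510.

517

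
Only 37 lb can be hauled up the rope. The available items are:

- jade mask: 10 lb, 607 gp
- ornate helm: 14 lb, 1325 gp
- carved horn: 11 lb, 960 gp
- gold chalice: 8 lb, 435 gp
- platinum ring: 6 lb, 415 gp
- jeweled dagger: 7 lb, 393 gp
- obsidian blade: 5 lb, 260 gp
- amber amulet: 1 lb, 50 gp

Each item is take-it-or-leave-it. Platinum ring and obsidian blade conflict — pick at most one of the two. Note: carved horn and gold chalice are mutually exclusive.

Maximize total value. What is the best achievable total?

Density check — ornate helm 94.64, carved horn 87.27, platinum ring 69.17 are the best per lb.
Jade mask + ornate helm + carved horn + amber amulet uses 36 of the 37 lb and totals 2942.

2942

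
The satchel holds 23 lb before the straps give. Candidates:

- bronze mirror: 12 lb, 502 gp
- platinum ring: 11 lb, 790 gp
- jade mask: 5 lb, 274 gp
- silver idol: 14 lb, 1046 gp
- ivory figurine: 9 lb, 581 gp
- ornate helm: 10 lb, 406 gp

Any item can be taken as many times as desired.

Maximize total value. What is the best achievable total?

1627

The ratio ordering already packs tightly: silver idol + ivory figurine, 23 lb, 1627.
Nothing else within 23 lb beats 1627.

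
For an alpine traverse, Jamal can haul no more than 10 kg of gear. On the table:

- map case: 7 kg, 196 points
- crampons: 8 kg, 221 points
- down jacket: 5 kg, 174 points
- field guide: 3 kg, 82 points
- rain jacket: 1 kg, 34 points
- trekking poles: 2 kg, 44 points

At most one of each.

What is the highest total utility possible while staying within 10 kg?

300

A density-first pass picks down jacket + field guide + rain jacket — 290 at 9 kg.
Replace rain jacket with trekking poles: the trade gains 10 net, giving 300 at 10 kg.
Runner-up down jacket + field guide + rain jacket tops out at 290.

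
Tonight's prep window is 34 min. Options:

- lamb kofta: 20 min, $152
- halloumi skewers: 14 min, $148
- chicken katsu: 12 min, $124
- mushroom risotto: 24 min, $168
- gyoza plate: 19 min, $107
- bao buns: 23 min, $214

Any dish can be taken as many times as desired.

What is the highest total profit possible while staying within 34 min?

Taking the top-ratio dishes first gives 2×halloumi skewers for 296 (28 min).
The 14 min tied up in halloumi skewers is better spent on lamb kofta — total rises to 300 (34 min).
No other feasible combination exceeds 300.

300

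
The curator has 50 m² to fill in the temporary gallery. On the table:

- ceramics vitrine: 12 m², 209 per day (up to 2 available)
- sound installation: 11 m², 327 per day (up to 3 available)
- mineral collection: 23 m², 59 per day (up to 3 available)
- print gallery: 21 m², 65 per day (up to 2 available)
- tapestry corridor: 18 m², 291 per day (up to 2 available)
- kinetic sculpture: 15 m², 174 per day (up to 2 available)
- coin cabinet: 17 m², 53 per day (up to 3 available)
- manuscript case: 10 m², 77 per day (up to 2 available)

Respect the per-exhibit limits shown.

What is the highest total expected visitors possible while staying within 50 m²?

Taking ceramics vitrine + 3×sound installation: 45 m² used, 1190 in expected visitors.
That's the maximum — no swap from here does better than 1190.

1190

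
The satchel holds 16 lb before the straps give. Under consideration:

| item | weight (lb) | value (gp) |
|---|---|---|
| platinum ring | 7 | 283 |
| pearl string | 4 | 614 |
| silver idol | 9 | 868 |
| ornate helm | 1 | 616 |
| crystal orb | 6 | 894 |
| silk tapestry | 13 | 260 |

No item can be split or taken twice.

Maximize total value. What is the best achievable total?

The ratio heuristic lands on pearl string + ornate helm + crystal orb (2124) but leaves 5 lb idle.
The 4 lb tied up in pearl string is better spent on silver idol — total rises to 2378 (16 lb).
The closest alternative, pearl string + ornate helm + crystal orb, reaches only 2124.

2378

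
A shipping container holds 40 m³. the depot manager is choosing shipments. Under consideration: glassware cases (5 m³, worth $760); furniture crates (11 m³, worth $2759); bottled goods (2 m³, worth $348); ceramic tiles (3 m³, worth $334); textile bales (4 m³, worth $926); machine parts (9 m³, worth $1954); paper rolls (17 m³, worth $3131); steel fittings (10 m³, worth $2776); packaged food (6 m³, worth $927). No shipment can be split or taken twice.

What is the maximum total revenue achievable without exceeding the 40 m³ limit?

Ranking by ratio (revenue/m³): steel fittings 277.60, furniture crates 250.82, textile bales 231.50, machine parts 217.11.
Taking the top-ratio shipments first gives furniture crates + bottled goods + ceramic tiles + textile bales + machine parts + steel fittings for 9097 (39 m³).
The 5 m³ tied up in bottled goods and ceramic tiles is better spent on packaged food — total rises to 9342 (40 m³).
The closest alternative, glassware cases + furniture crates + textile bales + machine parts + steel fittings, reaches only 9175.

9342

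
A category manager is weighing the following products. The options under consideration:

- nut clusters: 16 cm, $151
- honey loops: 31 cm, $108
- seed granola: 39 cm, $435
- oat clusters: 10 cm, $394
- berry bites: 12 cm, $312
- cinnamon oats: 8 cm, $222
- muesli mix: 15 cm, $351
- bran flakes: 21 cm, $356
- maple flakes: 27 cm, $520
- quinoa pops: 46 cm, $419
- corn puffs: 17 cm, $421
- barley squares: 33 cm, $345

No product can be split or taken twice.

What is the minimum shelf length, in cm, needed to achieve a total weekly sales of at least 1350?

Need the lightest bundle worth ≥ 1350.
Taking oat clusters + cinnamon oats + muesli mix + corn puffs gives 1388 (≥ 1350) for 50 cm.
No combination under 50 cm hits 1350.

50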